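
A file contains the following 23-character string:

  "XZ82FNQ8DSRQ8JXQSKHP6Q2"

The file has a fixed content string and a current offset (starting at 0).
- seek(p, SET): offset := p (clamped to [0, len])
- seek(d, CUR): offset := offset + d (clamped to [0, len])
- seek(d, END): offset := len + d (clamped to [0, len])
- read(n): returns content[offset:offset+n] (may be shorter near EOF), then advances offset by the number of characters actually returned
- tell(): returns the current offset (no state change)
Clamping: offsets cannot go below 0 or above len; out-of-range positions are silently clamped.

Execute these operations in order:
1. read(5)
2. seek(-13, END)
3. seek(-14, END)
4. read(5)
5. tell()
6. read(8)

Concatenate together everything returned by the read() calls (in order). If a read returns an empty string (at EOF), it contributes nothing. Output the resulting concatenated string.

After 1 (read(5)): returned 'XZ82F', offset=5
After 2 (seek(-13, END)): offset=10
After 3 (seek(-14, END)): offset=9
After 4 (read(5)): returned 'SRQ8J', offset=14
After 5 (tell()): offset=14
After 6 (read(8)): returned 'XQSKHP6Q', offset=22

Answer: XZ82FSRQ8JXQSKHP6Q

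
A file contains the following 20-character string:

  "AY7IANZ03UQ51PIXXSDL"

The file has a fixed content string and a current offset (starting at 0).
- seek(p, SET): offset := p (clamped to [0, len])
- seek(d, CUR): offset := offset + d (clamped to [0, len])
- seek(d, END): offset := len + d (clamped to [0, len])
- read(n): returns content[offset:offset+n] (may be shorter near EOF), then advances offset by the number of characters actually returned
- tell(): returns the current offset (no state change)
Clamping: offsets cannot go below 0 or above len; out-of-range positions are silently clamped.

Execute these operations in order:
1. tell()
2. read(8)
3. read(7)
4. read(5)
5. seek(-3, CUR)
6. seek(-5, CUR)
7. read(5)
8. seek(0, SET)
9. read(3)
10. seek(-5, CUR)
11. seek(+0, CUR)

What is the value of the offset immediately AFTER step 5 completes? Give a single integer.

Answer: 17

Derivation:
After 1 (tell()): offset=0
After 2 (read(8)): returned 'AY7IANZ0', offset=8
After 3 (read(7)): returned '3UQ51PI', offset=15
After 4 (read(5)): returned 'XXSDL', offset=20
After 5 (seek(-3, CUR)): offset=17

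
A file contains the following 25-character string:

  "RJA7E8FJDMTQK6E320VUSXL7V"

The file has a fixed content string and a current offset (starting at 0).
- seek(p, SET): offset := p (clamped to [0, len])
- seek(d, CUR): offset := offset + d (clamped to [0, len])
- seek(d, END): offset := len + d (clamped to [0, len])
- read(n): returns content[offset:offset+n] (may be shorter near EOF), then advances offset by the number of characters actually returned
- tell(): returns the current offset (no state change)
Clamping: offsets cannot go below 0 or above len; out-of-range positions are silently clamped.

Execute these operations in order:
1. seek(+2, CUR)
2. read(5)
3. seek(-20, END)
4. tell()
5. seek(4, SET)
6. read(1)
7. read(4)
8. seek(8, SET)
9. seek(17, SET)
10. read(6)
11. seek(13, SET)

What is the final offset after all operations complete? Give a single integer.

Answer: 13

Derivation:
After 1 (seek(+2, CUR)): offset=2
After 2 (read(5)): returned 'A7E8F', offset=7
After 3 (seek(-20, END)): offset=5
After 4 (tell()): offset=5
After 5 (seek(4, SET)): offset=4
After 6 (read(1)): returned 'E', offset=5
After 7 (read(4)): returned '8FJD', offset=9
After 8 (seek(8, SET)): offset=8
After 9 (seek(17, SET)): offset=17
After 10 (read(6)): returned '0VUSXL', offset=23
After 11 (seek(13, SET)): offset=13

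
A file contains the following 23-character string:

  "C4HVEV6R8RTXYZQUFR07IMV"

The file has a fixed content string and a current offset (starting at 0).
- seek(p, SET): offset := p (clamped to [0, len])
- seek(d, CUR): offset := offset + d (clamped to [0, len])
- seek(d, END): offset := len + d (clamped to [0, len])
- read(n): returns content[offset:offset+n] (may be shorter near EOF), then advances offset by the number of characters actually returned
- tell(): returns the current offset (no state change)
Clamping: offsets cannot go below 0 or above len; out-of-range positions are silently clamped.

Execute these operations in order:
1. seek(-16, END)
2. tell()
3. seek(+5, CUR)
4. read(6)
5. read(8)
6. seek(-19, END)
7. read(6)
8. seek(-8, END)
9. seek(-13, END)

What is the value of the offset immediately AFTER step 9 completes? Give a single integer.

After 1 (seek(-16, END)): offset=7
After 2 (tell()): offset=7
After 3 (seek(+5, CUR)): offset=12
After 4 (read(6)): returned 'YZQUFR', offset=18
After 5 (read(8)): returned '07IMV', offset=23
After 6 (seek(-19, END)): offset=4
After 7 (read(6)): returned 'EV6R8R', offset=10
After 8 (seek(-8, END)): offset=15
After 9 (seek(-13, END)): offset=10

Answer: 10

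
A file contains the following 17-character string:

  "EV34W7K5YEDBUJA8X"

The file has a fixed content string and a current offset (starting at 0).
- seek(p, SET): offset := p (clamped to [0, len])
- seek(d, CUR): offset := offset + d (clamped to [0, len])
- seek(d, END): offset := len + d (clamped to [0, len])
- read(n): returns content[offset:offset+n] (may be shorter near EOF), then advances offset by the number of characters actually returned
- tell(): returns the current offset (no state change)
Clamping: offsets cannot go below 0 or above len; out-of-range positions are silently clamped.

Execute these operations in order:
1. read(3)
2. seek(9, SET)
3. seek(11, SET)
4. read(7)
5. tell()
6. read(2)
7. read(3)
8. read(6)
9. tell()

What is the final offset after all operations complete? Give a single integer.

Answer: 17

Derivation:
After 1 (read(3)): returned 'EV3', offset=3
After 2 (seek(9, SET)): offset=9
After 3 (seek(11, SET)): offset=11
After 4 (read(7)): returned 'BUJA8X', offset=17
After 5 (tell()): offset=17
After 6 (read(2)): returned '', offset=17
After 7 (read(3)): returned '', offset=17
After 8 (read(6)): returned '', offset=17
After 9 (tell()): offset=17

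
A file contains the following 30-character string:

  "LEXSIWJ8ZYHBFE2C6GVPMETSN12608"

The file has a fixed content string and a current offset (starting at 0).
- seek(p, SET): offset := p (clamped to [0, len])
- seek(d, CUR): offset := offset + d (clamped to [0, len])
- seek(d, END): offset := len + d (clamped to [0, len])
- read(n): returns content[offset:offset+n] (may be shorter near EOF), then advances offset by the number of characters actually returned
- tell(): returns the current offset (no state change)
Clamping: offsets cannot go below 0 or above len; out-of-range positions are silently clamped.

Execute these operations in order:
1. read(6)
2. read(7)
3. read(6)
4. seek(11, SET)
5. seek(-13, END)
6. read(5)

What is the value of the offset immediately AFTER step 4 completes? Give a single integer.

After 1 (read(6)): returned 'LEXSIW', offset=6
After 2 (read(7)): returned 'J8ZYHBF', offset=13
After 3 (read(6)): returned 'E2C6GV', offset=19
After 4 (seek(11, SET)): offset=11

Answer: 11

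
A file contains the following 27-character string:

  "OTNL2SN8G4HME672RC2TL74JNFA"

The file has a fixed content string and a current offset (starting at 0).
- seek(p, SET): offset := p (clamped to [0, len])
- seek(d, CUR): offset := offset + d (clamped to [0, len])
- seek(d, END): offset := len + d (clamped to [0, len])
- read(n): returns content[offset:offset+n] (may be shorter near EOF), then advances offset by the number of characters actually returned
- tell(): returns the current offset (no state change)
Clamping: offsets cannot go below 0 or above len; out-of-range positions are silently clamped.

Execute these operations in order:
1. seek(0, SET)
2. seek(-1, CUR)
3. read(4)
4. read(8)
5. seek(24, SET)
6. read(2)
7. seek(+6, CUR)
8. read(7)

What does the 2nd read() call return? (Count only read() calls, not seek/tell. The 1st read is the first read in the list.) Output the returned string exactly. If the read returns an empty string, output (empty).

Answer: 2SN8G4HM

Derivation:
After 1 (seek(0, SET)): offset=0
After 2 (seek(-1, CUR)): offset=0
After 3 (read(4)): returned 'OTNL', offset=4
After 4 (read(8)): returned '2SN8G4HM', offset=12
After 5 (seek(24, SET)): offset=24
After 6 (read(2)): returned 'NF', offset=26
After 7 (seek(+6, CUR)): offset=27
After 8 (read(7)): returned '', offset=27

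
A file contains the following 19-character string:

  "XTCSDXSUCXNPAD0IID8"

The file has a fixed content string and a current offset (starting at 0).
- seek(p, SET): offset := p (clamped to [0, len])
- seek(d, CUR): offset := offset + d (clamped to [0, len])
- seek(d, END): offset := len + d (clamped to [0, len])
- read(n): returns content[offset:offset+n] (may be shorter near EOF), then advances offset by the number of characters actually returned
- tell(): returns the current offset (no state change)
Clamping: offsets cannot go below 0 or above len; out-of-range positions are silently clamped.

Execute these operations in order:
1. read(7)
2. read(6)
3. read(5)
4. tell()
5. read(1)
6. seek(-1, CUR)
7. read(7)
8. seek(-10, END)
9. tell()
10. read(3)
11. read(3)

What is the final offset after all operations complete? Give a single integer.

Answer: 15

Derivation:
After 1 (read(7)): returned 'XTCSDXS', offset=7
After 2 (read(6)): returned 'UCXNPA', offset=13
After 3 (read(5)): returned 'D0IID', offset=18
After 4 (tell()): offset=18
After 5 (read(1)): returned '8', offset=19
After 6 (seek(-1, CUR)): offset=18
After 7 (read(7)): returned '8', offset=19
After 8 (seek(-10, END)): offset=9
After 9 (tell()): offset=9
After 10 (read(3)): returned 'XNP', offset=12
After 11 (read(3)): returned 'AD0', offset=15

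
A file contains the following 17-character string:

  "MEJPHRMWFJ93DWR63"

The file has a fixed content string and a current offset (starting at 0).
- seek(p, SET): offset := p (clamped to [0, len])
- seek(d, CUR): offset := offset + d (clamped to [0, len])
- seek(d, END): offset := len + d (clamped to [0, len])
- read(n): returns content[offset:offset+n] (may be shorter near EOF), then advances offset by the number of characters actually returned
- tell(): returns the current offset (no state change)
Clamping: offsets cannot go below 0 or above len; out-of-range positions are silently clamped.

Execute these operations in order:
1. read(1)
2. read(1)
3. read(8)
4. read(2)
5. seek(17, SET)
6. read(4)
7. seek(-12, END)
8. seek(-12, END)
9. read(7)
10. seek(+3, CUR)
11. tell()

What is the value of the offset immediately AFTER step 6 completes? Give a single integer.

After 1 (read(1)): returned 'M', offset=1
After 2 (read(1)): returned 'E', offset=2
After 3 (read(8)): returned 'JPHRMWFJ', offset=10
After 4 (read(2)): returned '93', offset=12
After 5 (seek(17, SET)): offset=17
After 6 (read(4)): returned '', offset=17

Answer: 17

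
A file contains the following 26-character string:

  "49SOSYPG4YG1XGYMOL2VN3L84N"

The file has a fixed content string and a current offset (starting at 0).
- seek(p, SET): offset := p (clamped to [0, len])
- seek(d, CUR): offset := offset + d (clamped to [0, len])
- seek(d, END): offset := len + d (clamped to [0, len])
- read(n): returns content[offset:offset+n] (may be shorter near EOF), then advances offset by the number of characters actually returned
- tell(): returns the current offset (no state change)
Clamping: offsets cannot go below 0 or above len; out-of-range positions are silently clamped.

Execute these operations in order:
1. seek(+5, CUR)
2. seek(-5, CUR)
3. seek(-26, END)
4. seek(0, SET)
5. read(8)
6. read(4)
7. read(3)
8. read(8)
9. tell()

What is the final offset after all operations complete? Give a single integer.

After 1 (seek(+5, CUR)): offset=5
After 2 (seek(-5, CUR)): offset=0
After 3 (seek(-26, END)): offset=0
After 4 (seek(0, SET)): offset=0
After 5 (read(8)): returned '49SOSYPG', offset=8
After 6 (read(4)): returned '4YG1', offset=12
After 7 (read(3)): returned 'XGY', offset=15
After 8 (read(8)): returned 'MOL2VN3L', offset=23
After 9 (tell()): offset=23

Answer: 23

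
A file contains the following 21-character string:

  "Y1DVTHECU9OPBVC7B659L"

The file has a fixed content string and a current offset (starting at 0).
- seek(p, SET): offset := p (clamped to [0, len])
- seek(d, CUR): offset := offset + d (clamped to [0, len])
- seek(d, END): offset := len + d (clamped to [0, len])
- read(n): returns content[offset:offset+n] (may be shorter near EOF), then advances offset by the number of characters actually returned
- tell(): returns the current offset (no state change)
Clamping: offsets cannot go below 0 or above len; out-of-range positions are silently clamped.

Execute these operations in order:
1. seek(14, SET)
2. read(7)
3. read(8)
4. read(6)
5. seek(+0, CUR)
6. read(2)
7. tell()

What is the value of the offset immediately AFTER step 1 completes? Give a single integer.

Answer: 14

Derivation:
After 1 (seek(14, SET)): offset=14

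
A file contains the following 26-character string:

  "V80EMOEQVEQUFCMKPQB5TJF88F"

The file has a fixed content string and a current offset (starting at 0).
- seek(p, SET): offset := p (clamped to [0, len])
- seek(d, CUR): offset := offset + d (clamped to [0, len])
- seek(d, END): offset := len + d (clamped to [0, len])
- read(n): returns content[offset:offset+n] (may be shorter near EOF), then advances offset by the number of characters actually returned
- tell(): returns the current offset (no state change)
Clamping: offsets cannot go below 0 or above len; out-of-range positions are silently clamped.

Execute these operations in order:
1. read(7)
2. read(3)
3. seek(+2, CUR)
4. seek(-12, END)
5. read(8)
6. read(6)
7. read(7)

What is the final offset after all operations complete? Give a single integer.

Answer: 26

Derivation:
After 1 (read(7)): returned 'V80EMOE', offset=7
After 2 (read(3)): returned 'QVE', offset=10
After 3 (seek(+2, CUR)): offset=12
After 4 (seek(-12, END)): offset=14
After 5 (read(8)): returned 'MKPQB5TJ', offset=22
After 6 (read(6)): returned 'F88F', offset=26
After 7 (read(7)): returned '', offset=26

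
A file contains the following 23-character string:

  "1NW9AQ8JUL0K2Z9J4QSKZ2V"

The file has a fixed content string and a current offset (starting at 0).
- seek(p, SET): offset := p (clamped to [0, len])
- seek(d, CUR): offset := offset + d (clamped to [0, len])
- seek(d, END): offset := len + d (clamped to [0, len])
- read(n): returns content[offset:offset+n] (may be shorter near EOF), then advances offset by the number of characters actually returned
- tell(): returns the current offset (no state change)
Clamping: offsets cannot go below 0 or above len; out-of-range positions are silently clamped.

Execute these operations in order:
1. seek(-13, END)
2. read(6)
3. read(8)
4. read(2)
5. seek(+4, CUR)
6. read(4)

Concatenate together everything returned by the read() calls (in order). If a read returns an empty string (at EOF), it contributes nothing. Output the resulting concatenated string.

After 1 (seek(-13, END)): offset=10
After 2 (read(6)): returned '0K2Z9J', offset=16
After 3 (read(8)): returned '4QSKZ2V', offset=23
After 4 (read(2)): returned '', offset=23
After 5 (seek(+4, CUR)): offset=23
After 6 (read(4)): returned '', offset=23

Answer: 0K2Z9J4QSKZ2V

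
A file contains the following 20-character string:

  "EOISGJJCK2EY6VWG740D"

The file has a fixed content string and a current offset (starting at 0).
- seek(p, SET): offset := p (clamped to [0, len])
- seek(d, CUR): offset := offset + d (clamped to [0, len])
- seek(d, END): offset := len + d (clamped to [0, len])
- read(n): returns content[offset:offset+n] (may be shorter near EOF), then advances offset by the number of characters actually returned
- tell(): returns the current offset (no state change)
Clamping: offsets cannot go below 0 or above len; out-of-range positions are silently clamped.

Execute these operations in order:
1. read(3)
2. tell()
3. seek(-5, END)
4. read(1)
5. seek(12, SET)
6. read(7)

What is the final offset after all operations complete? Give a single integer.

After 1 (read(3)): returned 'EOI', offset=3
After 2 (tell()): offset=3
After 3 (seek(-5, END)): offset=15
After 4 (read(1)): returned 'G', offset=16
After 5 (seek(12, SET)): offset=12
After 6 (read(7)): returned '6VWG740', offset=19

Answer: 19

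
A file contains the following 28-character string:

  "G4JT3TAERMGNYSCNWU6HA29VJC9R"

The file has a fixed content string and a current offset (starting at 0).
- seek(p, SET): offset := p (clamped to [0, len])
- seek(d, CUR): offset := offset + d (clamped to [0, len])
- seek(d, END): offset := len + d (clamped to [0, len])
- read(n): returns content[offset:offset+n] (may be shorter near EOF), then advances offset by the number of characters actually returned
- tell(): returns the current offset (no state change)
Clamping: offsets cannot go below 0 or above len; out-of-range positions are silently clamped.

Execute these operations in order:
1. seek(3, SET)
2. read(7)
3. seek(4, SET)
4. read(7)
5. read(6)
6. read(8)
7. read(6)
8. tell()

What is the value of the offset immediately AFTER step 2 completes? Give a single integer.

After 1 (seek(3, SET)): offset=3
After 2 (read(7)): returned 'T3TAERM', offset=10

Answer: 10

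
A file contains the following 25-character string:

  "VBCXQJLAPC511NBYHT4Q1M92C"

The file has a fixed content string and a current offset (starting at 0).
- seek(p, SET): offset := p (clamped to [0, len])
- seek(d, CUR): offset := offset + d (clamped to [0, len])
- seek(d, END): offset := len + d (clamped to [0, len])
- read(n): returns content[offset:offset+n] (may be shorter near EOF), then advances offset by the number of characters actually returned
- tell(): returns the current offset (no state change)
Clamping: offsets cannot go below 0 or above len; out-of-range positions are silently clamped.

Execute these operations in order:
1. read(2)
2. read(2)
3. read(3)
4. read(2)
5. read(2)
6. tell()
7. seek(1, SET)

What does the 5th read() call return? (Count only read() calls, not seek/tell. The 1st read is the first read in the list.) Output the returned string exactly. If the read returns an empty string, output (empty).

Answer: C5

Derivation:
After 1 (read(2)): returned 'VB', offset=2
After 2 (read(2)): returned 'CX', offset=4
After 3 (read(3)): returned 'QJL', offset=7
After 4 (read(2)): returned 'AP', offset=9
After 5 (read(2)): returned 'C5', offset=11
After 6 (tell()): offset=11
After 7 (seek(1, SET)): offset=1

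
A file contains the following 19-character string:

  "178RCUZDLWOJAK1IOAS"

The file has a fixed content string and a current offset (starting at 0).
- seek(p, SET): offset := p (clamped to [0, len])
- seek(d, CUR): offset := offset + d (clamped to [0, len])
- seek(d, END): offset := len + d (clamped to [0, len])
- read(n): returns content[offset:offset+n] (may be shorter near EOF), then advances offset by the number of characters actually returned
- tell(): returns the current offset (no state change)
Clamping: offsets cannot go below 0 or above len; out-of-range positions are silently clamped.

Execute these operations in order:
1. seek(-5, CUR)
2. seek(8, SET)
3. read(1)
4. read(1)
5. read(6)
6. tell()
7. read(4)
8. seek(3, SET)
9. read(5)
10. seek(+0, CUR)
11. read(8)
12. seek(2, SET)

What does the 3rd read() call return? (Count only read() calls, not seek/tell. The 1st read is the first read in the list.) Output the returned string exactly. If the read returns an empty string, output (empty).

Answer: OJAK1I

Derivation:
After 1 (seek(-5, CUR)): offset=0
After 2 (seek(8, SET)): offset=8
After 3 (read(1)): returned 'L', offset=9
After 4 (read(1)): returned 'W', offset=10
After 5 (read(6)): returned 'OJAK1I', offset=16
After 6 (tell()): offset=16
After 7 (read(4)): returned 'OAS', offset=19
After 8 (seek(3, SET)): offset=3
After 9 (read(5)): returned 'RCUZD', offset=8
After 10 (seek(+0, CUR)): offset=8
After 11 (read(8)): returned 'LWOJAK1I', offset=16
After 12 (seek(2, SET)): offset=2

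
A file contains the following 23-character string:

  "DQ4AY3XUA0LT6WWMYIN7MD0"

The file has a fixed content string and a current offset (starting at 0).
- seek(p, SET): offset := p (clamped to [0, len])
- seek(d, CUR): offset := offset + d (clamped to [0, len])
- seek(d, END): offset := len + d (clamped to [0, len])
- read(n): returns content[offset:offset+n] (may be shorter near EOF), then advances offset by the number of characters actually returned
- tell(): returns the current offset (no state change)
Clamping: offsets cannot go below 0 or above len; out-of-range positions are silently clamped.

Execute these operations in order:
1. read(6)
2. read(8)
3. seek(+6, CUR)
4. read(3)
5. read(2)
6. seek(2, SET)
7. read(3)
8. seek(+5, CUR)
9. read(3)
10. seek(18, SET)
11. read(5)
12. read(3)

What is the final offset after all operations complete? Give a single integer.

Answer: 23

Derivation:
After 1 (read(6)): returned 'DQ4AY3', offset=6
After 2 (read(8)): returned 'XUA0LT6W', offset=14
After 3 (seek(+6, CUR)): offset=20
After 4 (read(3)): returned 'MD0', offset=23
After 5 (read(2)): returned '', offset=23
After 6 (seek(2, SET)): offset=2
After 7 (read(3)): returned '4AY', offset=5
After 8 (seek(+5, CUR)): offset=10
After 9 (read(3)): returned 'LT6', offset=13
After 10 (seek(18, SET)): offset=18
After 11 (read(5)): returned 'N7MD0', offset=23
After 12 (read(3)): returned '', offset=23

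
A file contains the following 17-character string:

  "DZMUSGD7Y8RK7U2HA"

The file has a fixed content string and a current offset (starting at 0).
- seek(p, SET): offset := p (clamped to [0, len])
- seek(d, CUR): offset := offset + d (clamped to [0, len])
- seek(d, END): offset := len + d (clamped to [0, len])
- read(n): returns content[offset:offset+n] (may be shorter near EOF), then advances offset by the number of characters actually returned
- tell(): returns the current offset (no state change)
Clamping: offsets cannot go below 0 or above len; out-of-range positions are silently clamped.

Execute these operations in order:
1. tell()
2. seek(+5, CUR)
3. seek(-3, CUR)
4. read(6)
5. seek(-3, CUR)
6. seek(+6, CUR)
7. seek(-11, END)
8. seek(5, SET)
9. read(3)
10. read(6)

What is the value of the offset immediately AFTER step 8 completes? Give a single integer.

After 1 (tell()): offset=0
After 2 (seek(+5, CUR)): offset=5
After 3 (seek(-3, CUR)): offset=2
After 4 (read(6)): returned 'MUSGD7', offset=8
After 5 (seek(-3, CUR)): offset=5
After 6 (seek(+6, CUR)): offset=11
After 7 (seek(-11, END)): offset=6
After 8 (seek(5, SET)): offset=5

Answer: 5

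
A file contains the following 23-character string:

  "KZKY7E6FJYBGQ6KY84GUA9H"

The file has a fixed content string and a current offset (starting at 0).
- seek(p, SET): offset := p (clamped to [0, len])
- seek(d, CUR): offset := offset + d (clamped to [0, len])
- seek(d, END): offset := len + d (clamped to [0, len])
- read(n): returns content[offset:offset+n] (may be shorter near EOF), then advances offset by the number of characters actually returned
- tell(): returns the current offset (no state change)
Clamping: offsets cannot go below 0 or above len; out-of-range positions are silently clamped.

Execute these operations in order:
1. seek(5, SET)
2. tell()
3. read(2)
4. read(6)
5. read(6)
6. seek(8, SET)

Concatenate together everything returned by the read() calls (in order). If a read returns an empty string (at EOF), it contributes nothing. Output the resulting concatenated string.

Answer: E6FJYBGQ6KY84G

Derivation:
After 1 (seek(5, SET)): offset=5
After 2 (tell()): offset=5
After 3 (read(2)): returned 'E6', offset=7
After 4 (read(6)): returned 'FJYBGQ', offset=13
After 5 (read(6)): returned '6KY84G', offset=19
After 6 (seek(8, SET)): offset=8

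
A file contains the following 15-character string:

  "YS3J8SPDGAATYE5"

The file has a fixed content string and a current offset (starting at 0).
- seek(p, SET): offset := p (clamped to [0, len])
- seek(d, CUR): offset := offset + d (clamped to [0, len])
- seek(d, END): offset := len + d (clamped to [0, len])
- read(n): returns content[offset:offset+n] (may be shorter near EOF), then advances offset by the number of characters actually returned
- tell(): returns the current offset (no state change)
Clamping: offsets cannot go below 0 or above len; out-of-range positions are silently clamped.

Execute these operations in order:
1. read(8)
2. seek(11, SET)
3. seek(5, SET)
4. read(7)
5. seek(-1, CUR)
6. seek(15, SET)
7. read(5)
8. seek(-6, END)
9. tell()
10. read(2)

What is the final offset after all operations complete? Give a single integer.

Answer: 11

Derivation:
After 1 (read(8)): returned 'YS3J8SPD', offset=8
After 2 (seek(11, SET)): offset=11
After 3 (seek(5, SET)): offset=5
After 4 (read(7)): returned 'SPDGAAT', offset=12
After 5 (seek(-1, CUR)): offset=11
After 6 (seek(15, SET)): offset=15
After 7 (read(5)): returned '', offset=15
After 8 (seek(-6, END)): offset=9
After 9 (tell()): offset=9
After 10 (read(2)): returned 'AA', offset=11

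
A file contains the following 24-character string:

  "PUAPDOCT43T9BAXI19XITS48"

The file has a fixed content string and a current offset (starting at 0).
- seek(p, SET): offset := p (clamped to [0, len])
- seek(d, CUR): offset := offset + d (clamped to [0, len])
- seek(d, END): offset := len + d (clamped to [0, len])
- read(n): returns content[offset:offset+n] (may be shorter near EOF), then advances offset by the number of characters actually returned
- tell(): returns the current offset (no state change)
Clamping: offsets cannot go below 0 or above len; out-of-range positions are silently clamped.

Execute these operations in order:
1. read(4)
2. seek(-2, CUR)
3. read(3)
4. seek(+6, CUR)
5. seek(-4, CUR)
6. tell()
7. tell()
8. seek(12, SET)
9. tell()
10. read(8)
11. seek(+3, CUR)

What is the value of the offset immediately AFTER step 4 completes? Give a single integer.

Answer: 11

Derivation:
After 1 (read(4)): returned 'PUAP', offset=4
After 2 (seek(-2, CUR)): offset=2
After 3 (read(3)): returned 'APD', offset=5
After 4 (seek(+6, CUR)): offset=11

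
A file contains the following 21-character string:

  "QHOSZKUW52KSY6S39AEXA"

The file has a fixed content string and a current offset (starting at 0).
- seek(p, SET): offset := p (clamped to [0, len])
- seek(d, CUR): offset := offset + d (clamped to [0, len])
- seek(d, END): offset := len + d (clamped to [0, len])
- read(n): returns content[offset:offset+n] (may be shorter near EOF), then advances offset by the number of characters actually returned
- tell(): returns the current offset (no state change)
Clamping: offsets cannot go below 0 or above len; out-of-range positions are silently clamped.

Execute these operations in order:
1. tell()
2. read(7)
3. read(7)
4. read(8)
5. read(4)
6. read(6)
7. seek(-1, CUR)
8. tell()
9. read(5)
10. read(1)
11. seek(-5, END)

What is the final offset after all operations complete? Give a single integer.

After 1 (tell()): offset=0
After 2 (read(7)): returned 'QHOSZKU', offset=7
After 3 (read(7)): returned 'W52KSY6', offset=14
After 4 (read(8)): returned 'S39AEXA', offset=21
After 5 (read(4)): returned '', offset=21
After 6 (read(6)): returned '', offset=21
After 7 (seek(-1, CUR)): offset=20
After 8 (tell()): offset=20
After 9 (read(5)): returned 'A', offset=21
After 10 (read(1)): returned '', offset=21
After 11 (seek(-5, END)): offset=16

Answer: 16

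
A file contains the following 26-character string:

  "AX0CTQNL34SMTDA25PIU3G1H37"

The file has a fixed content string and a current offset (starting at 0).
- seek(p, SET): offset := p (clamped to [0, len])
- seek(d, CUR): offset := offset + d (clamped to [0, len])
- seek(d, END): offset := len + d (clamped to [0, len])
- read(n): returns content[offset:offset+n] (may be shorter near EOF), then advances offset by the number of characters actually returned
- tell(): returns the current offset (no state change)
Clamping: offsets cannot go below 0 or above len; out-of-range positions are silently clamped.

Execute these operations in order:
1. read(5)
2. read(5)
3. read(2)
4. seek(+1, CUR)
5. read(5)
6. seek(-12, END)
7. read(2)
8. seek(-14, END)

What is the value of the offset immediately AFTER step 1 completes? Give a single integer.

After 1 (read(5)): returned 'AX0CT', offset=5

Answer: 5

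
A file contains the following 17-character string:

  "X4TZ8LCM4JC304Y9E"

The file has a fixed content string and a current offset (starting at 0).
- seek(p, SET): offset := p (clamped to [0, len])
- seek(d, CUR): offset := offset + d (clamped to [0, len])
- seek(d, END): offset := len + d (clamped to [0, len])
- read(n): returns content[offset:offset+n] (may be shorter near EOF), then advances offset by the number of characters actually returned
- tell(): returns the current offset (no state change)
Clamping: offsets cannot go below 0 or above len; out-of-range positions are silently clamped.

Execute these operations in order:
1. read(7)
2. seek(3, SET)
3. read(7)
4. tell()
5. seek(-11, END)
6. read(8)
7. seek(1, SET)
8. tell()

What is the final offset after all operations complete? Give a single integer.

After 1 (read(7)): returned 'X4TZ8LC', offset=7
After 2 (seek(3, SET)): offset=3
After 3 (read(7)): returned 'Z8LCM4J', offset=10
After 4 (tell()): offset=10
After 5 (seek(-11, END)): offset=6
After 6 (read(8)): returned 'CM4JC304', offset=14
After 7 (seek(1, SET)): offset=1
After 8 (tell()): offset=1

Answer: 1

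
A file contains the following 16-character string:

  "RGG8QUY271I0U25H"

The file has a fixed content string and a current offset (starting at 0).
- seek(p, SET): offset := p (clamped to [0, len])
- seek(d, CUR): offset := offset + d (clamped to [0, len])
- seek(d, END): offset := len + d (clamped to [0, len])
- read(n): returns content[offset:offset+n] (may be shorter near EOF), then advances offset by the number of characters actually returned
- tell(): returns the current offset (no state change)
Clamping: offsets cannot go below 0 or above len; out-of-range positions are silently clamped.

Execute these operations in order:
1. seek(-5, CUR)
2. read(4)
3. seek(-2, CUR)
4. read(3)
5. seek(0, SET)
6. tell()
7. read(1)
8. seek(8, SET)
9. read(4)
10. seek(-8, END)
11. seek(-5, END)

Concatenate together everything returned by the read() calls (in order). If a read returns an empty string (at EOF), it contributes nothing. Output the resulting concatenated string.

Answer: RGG8G8QR71I0

Derivation:
After 1 (seek(-5, CUR)): offset=0
After 2 (read(4)): returned 'RGG8', offset=4
After 3 (seek(-2, CUR)): offset=2
After 4 (read(3)): returned 'G8Q', offset=5
After 5 (seek(0, SET)): offset=0
After 6 (tell()): offset=0
After 7 (read(1)): returned 'R', offset=1
After 8 (seek(8, SET)): offset=8
After 9 (read(4)): returned '71I0', offset=12
After 10 (seek(-8, END)): offset=8
After 11 (seek(-5, END)): offset=11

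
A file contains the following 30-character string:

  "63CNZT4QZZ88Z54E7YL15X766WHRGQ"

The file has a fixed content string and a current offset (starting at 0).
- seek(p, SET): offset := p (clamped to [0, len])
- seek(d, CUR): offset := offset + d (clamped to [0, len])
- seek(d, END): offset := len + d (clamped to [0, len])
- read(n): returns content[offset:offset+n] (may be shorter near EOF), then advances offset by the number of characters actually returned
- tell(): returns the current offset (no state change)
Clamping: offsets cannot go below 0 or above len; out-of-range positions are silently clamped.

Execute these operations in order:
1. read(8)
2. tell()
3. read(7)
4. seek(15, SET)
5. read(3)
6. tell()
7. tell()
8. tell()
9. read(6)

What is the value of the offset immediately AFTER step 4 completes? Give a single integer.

Answer: 15

Derivation:
After 1 (read(8)): returned '63CNZT4Q', offset=8
After 2 (tell()): offset=8
After 3 (read(7)): returned 'ZZ88Z54', offset=15
After 4 (seek(15, SET)): offset=15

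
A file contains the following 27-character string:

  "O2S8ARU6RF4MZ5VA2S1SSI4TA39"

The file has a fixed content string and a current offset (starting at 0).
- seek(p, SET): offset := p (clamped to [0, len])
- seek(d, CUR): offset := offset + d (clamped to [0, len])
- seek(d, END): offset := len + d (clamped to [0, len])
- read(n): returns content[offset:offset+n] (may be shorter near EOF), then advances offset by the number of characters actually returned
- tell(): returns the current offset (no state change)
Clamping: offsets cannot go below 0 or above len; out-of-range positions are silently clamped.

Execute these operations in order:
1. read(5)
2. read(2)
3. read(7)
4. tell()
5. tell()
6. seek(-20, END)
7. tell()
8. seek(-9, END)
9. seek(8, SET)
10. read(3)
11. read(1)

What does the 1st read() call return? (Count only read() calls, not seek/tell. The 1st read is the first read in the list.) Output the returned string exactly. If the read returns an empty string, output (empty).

Answer: O2S8A

Derivation:
After 1 (read(5)): returned 'O2S8A', offset=5
After 2 (read(2)): returned 'RU', offset=7
After 3 (read(7)): returned '6RF4MZ5', offset=14
After 4 (tell()): offset=14
After 5 (tell()): offset=14
After 6 (seek(-20, END)): offset=7
After 7 (tell()): offset=7
After 8 (seek(-9, END)): offset=18
After 9 (seek(8, SET)): offset=8
After 10 (read(3)): returned 'RF4', offset=11
After 11 (read(1)): returned 'M', offset=12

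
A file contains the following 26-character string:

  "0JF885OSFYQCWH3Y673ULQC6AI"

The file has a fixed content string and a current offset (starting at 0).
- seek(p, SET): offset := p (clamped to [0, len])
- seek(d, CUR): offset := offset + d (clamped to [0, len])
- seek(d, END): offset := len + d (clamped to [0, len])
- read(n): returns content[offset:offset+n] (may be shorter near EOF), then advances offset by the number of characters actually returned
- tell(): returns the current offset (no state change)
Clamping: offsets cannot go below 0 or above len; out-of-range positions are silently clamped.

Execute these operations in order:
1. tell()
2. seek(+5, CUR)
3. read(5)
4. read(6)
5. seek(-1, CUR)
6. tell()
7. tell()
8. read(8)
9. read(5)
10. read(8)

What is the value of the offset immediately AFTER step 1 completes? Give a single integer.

After 1 (tell()): offset=0

Answer: 0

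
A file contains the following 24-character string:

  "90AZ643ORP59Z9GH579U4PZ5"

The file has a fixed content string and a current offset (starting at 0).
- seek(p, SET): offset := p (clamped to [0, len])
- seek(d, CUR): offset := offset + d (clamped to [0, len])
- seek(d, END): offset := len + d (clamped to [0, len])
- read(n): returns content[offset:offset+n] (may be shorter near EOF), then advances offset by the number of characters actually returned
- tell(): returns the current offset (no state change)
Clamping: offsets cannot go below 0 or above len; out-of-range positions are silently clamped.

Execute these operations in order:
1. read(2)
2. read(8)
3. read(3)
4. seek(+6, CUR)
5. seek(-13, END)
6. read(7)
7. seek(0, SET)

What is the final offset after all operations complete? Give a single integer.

After 1 (read(2)): returned '90', offset=2
After 2 (read(8)): returned 'AZ643ORP', offset=10
After 3 (read(3)): returned '59Z', offset=13
After 4 (seek(+6, CUR)): offset=19
After 5 (seek(-13, END)): offset=11
After 6 (read(7)): returned '9Z9GH57', offset=18
After 7 (seek(0, SET)): offset=0

Answer: 0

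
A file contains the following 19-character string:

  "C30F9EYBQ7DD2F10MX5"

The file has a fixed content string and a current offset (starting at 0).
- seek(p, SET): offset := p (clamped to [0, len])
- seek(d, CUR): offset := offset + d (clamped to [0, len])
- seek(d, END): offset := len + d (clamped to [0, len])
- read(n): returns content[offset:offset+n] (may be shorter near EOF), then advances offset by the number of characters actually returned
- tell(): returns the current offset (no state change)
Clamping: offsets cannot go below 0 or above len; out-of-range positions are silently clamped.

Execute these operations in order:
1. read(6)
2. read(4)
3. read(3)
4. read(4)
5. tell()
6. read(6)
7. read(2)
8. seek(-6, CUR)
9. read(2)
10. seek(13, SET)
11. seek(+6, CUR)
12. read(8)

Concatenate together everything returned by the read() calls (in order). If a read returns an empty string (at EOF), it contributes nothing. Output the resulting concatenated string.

Answer: C30F9EYBQ7DD2F10MX5F1

Derivation:
After 1 (read(6)): returned 'C30F9E', offset=6
After 2 (read(4)): returned 'YBQ7', offset=10
After 3 (read(3)): returned 'DD2', offset=13
After 4 (read(4)): returned 'F10M', offset=17
After 5 (tell()): offset=17
After 6 (read(6)): returned 'X5', offset=19
After 7 (read(2)): returned '', offset=19
After 8 (seek(-6, CUR)): offset=13
After 9 (read(2)): returned 'F1', offset=15
After 10 (seek(13, SET)): offset=13
After 11 (seek(+6, CUR)): offset=19
After 12 (read(8)): returned '', offset=19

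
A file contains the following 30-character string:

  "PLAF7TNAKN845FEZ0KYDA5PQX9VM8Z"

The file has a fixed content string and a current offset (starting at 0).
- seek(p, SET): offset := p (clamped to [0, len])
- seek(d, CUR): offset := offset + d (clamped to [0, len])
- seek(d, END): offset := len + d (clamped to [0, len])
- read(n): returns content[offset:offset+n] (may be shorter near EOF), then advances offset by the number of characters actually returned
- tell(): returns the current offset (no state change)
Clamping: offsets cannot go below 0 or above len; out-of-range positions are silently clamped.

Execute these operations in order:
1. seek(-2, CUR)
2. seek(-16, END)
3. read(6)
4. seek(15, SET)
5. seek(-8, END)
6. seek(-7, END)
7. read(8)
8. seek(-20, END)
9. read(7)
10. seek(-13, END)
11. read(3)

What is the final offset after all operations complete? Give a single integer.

Answer: 20

Derivation:
After 1 (seek(-2, CUR)): offset=0
After 2 (seek(-16, END)): offset=14
After 3 (read(6)): returned 'EZ0KYD', offset=20
After 4 (seek(15, SET)): offset=15
After 5 (seek(-8, END)): offset=22
After 6 (seek(-7, END)): offset=23
After 7 (read(8)): returned 'QX9VM8Z', offset=30
After 8 (seek(-20, END)): offset=10
After 9 (read(7)): returned '845FEZ0', offset=17
After 10 (seek(-13, END)): offset=17
After 11 (read(3)): returned 'KYD', offset=20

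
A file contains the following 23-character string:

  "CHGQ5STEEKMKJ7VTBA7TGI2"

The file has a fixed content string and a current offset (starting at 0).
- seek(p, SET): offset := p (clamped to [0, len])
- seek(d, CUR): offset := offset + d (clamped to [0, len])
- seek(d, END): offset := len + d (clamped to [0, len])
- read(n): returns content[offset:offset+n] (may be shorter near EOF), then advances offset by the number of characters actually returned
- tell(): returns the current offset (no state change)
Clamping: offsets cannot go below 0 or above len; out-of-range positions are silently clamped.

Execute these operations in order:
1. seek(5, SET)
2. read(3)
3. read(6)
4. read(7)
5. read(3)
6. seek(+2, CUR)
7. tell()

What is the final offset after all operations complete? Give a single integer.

After 1 (seek(5, SET)): offset=5
After 2 (read(3)): returned 'STE', offset=8
After 3 (read(6)): returned 'EKMKJ7', offset=14
After 4 (read(7)): returned 'VTBA7TG', offset=21
After 5 (read(3)): returned 'I2', offset=23
After 6 (seek(+2, CUR)): offset=23
After 7 (tell()): offset=23

Answer: 23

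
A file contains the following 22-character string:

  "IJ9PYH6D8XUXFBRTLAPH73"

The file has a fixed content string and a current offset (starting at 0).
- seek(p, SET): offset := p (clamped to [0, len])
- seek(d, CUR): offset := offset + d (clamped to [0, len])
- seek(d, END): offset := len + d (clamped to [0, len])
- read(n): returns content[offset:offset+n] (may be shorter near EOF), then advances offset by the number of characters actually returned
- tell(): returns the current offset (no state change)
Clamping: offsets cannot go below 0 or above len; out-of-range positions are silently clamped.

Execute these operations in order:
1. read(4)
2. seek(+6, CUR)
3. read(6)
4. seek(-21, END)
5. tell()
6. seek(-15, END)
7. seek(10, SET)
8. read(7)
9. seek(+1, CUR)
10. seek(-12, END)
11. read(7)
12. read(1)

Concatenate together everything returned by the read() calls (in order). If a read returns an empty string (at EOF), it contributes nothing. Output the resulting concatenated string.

Answer: IJ9PUXFBRTUXFBRTLUXFBRTLA

Derivation:
After 1 (read(4)): returned 'IJ9P', offset=4
After 2 (seek(+6, CUR)): offset=10
After 3 (read(6)): returned 'UXFBRT', offset=16
After 4 (seek(-21, END)): offset=1
After 5 (tell()): offset=1
After 6 (seek(-15, END)): offset=7
After 7 (seek(10, SET)): offset=10
After 8 (read(7)): returned 'UXFBRTL', offset=17
After 9 (seek(+1, CUR)): offset=18
After 10 (seek(-12, END)): offset=10
After 11 (read(7)): returned 'UXFBRTL', offset=17
After 12 (read(1)): returned 'A', offset=18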